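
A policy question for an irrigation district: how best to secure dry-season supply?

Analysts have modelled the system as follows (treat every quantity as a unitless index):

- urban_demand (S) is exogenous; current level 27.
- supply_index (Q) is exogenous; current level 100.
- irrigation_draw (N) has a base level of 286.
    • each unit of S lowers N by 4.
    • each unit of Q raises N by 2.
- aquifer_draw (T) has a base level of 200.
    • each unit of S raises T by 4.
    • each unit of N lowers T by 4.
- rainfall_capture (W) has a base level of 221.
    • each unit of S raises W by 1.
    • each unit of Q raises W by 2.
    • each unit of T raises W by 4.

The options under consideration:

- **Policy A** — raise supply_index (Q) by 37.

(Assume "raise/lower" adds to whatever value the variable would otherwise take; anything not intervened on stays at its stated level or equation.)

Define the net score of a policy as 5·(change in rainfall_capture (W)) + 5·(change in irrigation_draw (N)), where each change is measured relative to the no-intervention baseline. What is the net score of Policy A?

-5180

Baseline:
  S = 27
  Q = 100
  N = 286 − 4·27 + 2·100 = 378
  T = 200 + 4·27 − 4·378 = -1204
  W = 221 + 27 + 2·100 + 4·(-1204) = -4368
Policy A (Q + 37):
  S = 27
  Q = 100 + 37 = 137
  N = 286 − 4·27 + 2·137 = 452
  T = 200 + 4·27 − 4·452 = -1500
  W = 221 + 27 + 2·137 + 4·(-1500) = -5478
ΔW = -5478 − (-4368) = -1110; ΔN = 452 − 378 = 74
Score = 5·(-1110) + 5·74 = -5180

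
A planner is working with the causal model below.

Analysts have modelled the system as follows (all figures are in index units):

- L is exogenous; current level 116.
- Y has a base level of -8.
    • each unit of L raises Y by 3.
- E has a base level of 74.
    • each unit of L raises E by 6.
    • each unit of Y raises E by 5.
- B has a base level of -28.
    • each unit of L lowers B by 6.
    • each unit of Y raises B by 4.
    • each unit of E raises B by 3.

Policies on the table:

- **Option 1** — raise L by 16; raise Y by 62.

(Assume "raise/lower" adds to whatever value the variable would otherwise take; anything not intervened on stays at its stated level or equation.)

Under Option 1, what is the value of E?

Option 1 (L + 16, Y + 62):
  L = 116 + 16 = 132
  Y = -8 + 3·132 (+62 from intervention) = 450
  E = 74 + 6·132 + 5·450 = 3116

3116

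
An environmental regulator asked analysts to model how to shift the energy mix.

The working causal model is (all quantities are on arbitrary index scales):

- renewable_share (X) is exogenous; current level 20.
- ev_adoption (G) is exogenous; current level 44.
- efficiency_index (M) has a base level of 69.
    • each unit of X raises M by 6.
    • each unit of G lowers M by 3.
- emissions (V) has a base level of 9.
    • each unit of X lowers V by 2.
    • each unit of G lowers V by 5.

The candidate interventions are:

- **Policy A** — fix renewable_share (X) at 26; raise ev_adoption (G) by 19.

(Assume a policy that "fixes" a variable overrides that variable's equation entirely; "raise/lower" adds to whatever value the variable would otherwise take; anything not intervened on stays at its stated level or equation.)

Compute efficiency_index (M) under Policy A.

36

Policy A (X := 26, G + 19):
  X = 26
  G = 44 + 19 = 63
  M = 69 + 6·26 − 3·63 = 36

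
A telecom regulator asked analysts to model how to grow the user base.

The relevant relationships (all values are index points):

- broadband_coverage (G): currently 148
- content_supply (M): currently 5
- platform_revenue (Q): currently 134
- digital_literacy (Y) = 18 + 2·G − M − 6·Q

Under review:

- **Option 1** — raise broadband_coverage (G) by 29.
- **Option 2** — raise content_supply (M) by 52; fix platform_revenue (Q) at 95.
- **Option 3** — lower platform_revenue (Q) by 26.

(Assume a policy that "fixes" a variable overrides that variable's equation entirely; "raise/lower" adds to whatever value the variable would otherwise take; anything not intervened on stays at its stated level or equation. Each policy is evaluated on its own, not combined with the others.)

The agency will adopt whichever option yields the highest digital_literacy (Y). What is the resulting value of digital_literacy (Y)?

-313

Option 1 (G + 29):
  G = 148 + 29 = 177
  M = 5
  Q = 134
  Y = 18 + 2·177 − 5 − 6·134 = -437
Option 2 (M + 52, Q := 95):
  G = 148
  M = 5 + 52 = 57
  Q = 95
  Y = 18 + 2·148 − 57 − 6·95 = -313
Option 3 (Q − 26):
  G = 148
  M = 5
  Q = 134 − 26 = 108
  Y = 18 + 2·148 − 5 − 6·108 = -339
Comparing — Option 1: Y=-437, Option 2: Y=-313, Option 3: Y=-339. Highest is -313 (Option 2).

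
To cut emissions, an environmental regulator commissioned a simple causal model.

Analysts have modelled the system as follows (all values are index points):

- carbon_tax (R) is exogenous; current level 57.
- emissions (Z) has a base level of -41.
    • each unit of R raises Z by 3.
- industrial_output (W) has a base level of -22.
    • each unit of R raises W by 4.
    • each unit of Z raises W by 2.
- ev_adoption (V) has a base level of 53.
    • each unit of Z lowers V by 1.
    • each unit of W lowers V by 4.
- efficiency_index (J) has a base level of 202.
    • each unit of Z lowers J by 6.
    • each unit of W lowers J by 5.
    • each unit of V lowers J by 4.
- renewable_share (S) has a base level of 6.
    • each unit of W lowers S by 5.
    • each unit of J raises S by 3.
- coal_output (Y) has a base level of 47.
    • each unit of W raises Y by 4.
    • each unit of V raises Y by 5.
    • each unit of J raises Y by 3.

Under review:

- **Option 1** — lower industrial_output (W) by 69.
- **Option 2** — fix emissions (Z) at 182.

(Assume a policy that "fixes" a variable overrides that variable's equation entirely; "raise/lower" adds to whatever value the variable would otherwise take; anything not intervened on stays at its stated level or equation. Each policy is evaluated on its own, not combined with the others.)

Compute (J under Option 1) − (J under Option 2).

-1799

Option 1 (W − 69):
  R = 57
  Z = -41 + 3·57 = 130
  W = -22 + 4·57 + 2·130 (−69 from intervention) = 397
  V = 53 − 130 − 4·397 = -1665
  J = 202 − 6·130 − 5·397 − 4·(-1665) = 4097
Option 2 (Z := 182):
  R = 57
  Z = 182
  W = -22 + 4·57 + 2·182 = 570
  V = 53 − 182 − 4·570 = -2409
  J = 202 − 6·182 − 5·570 − 4·(-2409) = 5896
J: 4097 − 5896 = -1799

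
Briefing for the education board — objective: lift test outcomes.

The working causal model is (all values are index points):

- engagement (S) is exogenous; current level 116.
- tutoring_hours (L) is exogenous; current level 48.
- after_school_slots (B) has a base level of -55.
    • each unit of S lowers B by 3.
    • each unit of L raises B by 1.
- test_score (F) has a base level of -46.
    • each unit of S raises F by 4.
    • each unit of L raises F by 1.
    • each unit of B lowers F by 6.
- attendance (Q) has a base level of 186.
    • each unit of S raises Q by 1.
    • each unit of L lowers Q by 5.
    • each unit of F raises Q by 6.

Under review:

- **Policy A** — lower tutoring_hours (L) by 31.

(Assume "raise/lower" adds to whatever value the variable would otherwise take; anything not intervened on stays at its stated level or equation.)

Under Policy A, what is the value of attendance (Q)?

16723

Policy A (L − 31):
  S = 116
  L = 48 − 31 = 17
  B = -55 − 3·116 + 17 = -386
  F = -46 + 4·116 + 17 − 6·(-386) = 2751
  Q = 186 + 116 − 5·17 + 6·2751 = 16723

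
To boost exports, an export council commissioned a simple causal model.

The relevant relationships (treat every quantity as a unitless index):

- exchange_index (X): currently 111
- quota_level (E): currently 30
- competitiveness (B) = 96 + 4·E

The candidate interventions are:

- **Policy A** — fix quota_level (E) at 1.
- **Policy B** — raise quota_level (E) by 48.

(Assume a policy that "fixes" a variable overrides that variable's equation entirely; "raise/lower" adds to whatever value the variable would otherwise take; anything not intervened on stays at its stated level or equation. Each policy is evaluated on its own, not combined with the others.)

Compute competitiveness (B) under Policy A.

Policy A (E := 1):
  E = 1
  B = 96 + 4·1 = 100

100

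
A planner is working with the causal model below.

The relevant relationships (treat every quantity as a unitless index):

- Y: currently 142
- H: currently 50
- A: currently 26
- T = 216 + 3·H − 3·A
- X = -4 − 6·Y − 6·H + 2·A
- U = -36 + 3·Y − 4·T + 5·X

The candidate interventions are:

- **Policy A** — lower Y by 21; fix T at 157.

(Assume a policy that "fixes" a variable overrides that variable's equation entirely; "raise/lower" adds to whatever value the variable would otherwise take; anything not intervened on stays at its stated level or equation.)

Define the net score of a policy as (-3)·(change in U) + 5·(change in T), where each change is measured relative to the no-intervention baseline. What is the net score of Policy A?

Baseline:
  Y = 142
  H = 50
  A = 26
  T = 216 + 3·50 − 3·26 = 288
  X = -4 − 6·142 − 6·50 + 2·26 = -1104
  U = -36 + 3·142 − 4·288 + 5·(-1104) = -6282
Policy A (Y − 21, T := 157):
  Y = 142 − 21 = 121
  H = 50
  A = 26
  T = 157
  X = -4 − 6·121 − 6·50 + 2·26 = -978
  U = -36 + 3·121 − 4·157 + 5·(-978) = -5191
ΔU = -5191 − (-6282) = 1091; ΔT = 157 − 288 = -131
Score = (-3)·1091 + 5·(-131) = -3928

-3928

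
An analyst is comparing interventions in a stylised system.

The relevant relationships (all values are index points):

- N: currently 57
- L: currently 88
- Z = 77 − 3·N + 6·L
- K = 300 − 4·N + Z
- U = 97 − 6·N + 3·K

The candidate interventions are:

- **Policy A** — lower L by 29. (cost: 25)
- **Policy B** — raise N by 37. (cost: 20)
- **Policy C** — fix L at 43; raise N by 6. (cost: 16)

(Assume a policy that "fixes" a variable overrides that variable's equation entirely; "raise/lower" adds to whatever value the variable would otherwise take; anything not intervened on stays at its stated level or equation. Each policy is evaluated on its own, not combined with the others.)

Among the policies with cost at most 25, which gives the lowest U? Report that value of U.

Policy A (L − 29):
  N = 57
  L = 88 − 29 = 59
  Z = 77 − 3·57 + 6·59 = 260
  K = 300 − 4·57 + 260 = 332
  U = 97 − 6·57 + 3·332 = 751
Policy B (N + 37):
  N = 57 + 37 = 94
  L = 88
  Z = 77 − 3·94 + 6·88 = 323
  K = 300 − 4·94 + 323 = 247
  U = 97 − 6·94 + 3·247 = 274
Policy C (L := 43, N + 6):
  N = 57 + 6 = 63
  L = 43
  Z = 77 − 3·63 + 6·43 = 146
  K = 300 − 4·63 + 146 = 194
  U = 97 − 6·63 + 3·194 = 301
Comparing — Policy A: U=751, Policy B: U=274, Policy C: U=301. Lowest is 274 (Policy B).

274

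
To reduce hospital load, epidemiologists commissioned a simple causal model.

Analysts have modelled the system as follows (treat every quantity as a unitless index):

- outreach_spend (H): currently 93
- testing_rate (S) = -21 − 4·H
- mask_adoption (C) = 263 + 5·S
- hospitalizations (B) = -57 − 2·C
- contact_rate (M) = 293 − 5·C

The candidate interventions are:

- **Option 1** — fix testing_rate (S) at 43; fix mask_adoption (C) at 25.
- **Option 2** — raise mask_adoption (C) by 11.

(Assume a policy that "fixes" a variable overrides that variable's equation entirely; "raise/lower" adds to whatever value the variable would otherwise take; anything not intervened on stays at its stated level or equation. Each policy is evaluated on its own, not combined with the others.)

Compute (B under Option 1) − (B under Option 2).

-3432

Option 1 (S := 43, C := 25):
  H = 93
  S = 43
  C = 25
  B = -57 − 2·25 = -107
Option 2 (C + 11):
  H = 93
  S = -21 − 4·93 = -393
  C = 263 + 5·(-393) (+11 from intervention) = -1691
  B = -57 − 2·(-1691) = 3325
B: -107 − 3325 = -3432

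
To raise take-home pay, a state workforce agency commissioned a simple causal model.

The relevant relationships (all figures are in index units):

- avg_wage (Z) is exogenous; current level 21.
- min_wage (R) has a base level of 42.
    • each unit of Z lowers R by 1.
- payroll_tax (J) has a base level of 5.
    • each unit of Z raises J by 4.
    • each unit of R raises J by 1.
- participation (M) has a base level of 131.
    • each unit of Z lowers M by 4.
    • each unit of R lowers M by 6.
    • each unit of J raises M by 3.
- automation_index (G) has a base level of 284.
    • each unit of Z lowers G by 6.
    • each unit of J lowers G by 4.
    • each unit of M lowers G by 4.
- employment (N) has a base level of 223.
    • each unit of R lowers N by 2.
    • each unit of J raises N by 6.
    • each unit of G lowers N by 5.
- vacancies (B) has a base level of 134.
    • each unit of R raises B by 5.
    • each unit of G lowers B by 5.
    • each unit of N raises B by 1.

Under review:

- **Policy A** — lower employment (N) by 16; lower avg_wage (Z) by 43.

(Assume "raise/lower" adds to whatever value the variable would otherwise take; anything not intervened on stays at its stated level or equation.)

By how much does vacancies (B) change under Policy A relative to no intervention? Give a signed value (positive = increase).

-27321

Baseline:
  Z = 21
  R = 42 − 21 = 21
  J = 5 + 4·21 + 21 = 110
  M = 131 − 4·21 − 6·21 + 3·110 = 251
  G = 284 − 6·21 − 4·110 − 4·251 = -1286
  N = 223 − 2·21 + 6·110 − 5·(-1286) = 7271
  B = 134 + 5·21 − 5·(-1286) + 7271 = 13940
Policy A (N − 16, Z − 43):
  Z = 21 − 43 = -22
  R = 42 − (-22) = 64
  J = 5 + 4·(-22) + 64 = -19
  M = 131 − 4·(-22) − 6·64 + 3·(-19) = -222
  G = 284 − 6·(-22) − 4·(-19) − 4·(-222) = 1380
  N = 223 − 2·64 + 6·(-19) − 5·1380 (−16 from intervention) = -6935
  B = 134 + 5·64 − 5·1380 + (-6935) = -13381
Change in B: -13381 − 13940 = -27321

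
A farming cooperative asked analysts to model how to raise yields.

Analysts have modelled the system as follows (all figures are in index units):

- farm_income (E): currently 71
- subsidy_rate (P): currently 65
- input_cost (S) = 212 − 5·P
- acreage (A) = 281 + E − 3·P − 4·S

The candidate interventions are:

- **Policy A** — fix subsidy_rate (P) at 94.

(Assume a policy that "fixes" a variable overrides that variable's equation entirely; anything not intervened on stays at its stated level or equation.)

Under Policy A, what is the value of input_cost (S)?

Policy A (P := 94):
  P = 94
  S = 212 − 5·94 = -258

-258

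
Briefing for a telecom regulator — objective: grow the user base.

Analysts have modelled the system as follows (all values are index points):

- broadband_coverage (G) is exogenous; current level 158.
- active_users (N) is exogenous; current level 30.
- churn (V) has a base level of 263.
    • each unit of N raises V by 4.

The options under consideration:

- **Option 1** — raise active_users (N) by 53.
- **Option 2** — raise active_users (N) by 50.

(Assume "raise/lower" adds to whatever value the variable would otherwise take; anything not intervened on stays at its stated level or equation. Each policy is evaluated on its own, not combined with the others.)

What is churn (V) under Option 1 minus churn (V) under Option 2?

12

Option 1 (N + 53):
  N = 30 + 53 = 83
  V = 263 + 4·83 = 595
Option 2 (N + 50):
  N = 30 + 50 = 80
  V = 263 + 4·80 = 583
V: 595 − 583 = 12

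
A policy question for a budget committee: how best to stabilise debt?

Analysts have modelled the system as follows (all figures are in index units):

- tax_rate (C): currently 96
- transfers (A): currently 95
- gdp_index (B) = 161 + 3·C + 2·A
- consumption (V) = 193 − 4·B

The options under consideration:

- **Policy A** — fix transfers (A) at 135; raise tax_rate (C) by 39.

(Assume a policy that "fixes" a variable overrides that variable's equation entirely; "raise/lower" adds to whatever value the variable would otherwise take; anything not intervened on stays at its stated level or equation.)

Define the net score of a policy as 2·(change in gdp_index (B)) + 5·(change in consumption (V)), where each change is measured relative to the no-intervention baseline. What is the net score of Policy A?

Baseline:
  C = 96
  A = 95
  B = 161 + 3·96 + 2·95 = 639
  V = 193 − 4·639 = -2363
Policy A (A := 135, C + 39):
  C = 96 + 39 = 135
  A = 135
  B = 161 + 3·135 + 2·135 = 836
  V = 193 − 4·836 = -3151
ΔB = 836 − 639 = 197; ΔV = -3151 − (-2363) = -788
Score = 2·197 + 5·(-788) = -3546

-3546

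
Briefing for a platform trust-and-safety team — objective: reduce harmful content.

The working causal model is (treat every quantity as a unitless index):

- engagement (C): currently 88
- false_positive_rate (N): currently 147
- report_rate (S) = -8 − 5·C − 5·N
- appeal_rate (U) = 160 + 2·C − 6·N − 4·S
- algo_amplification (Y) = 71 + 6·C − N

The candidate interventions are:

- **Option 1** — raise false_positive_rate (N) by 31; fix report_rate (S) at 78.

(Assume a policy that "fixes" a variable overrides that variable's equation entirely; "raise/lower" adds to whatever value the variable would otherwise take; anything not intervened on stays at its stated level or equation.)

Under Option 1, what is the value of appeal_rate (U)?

-1044

Option 1 (N + 31, S := 78):
  C = 88
  N = 147 + 31 = 178
  S = 78
  U = 160 + 2·88 − 6·178 − 4·78 = -1044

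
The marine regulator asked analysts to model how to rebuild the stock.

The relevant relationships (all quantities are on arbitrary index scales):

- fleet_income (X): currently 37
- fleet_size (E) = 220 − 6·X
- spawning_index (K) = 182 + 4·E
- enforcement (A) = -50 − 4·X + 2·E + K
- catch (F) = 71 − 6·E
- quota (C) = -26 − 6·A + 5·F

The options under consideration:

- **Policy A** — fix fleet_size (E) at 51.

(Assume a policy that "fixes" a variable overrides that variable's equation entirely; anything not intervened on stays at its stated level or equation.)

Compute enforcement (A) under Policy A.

290

Policy A (E := 51):
  X = 37
  E = 51
  K = 182 + 4·51 = 386
  A = -50 − 4·37 + 2·51 + 386 = 290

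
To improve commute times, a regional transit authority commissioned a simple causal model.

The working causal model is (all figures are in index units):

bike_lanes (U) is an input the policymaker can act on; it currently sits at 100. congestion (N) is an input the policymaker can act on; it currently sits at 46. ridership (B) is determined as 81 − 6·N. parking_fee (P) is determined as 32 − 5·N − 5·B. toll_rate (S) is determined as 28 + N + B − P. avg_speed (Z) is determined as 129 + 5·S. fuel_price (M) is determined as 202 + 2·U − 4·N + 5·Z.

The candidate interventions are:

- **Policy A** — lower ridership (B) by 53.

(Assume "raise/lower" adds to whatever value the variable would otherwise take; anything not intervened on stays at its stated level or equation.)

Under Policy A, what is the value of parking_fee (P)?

Policy A (B − 53):
  N = 46
  B = 81 − 6·46 (−53 from intervention) = -248
  P = 32 − 5·46 − 5·(-248) = 1042

1042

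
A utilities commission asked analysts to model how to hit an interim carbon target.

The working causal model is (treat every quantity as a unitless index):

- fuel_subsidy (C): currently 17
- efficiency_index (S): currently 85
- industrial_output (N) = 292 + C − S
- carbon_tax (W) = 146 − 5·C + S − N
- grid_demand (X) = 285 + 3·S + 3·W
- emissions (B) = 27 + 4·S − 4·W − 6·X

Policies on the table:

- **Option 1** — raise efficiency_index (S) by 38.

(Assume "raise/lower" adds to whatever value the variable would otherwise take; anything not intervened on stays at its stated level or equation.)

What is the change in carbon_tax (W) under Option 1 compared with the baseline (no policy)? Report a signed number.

76

Baseline:
  C = 17
  S = 85
  N = 292 + 17 − 85 = 224
  W = 146 − 5·17 + 85 − 224 = -78
Option 1 (S + 38):
  C = 17
  S = 85 + 38 = 123
  N = 292 + 17 − 123 = 186
  W = 146 − 5·17 + 123 − 186 = -2
Change in W: -2 − (-78) = 76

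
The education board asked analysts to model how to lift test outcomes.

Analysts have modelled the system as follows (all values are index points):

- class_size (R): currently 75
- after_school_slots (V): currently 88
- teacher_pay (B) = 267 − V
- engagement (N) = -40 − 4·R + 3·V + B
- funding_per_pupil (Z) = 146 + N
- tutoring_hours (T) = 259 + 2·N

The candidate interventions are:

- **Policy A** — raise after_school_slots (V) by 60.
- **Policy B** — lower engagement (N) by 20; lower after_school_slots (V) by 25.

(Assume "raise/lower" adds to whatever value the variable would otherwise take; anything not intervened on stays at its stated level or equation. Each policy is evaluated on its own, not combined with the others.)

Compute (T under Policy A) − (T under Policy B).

Policy A (V + 60):
  R = 75
  V = 88 + 60 = 148
  B = 267 − 148 = 119
  N = -40 − 4·75 + 3·148 + 119 = 223
  T = 259 + 2·223 = 705
Policy B (N − 20, V − 25):
  R = 75
  V = 88 − 25 = 63
  B = 267 − 63 = 204
  N = -40 − 4·75 + 3·63 + 204 (−20 from intervention) = 33
  T = 259 + 2·33 = 325
T: 705 − 325 = 380

380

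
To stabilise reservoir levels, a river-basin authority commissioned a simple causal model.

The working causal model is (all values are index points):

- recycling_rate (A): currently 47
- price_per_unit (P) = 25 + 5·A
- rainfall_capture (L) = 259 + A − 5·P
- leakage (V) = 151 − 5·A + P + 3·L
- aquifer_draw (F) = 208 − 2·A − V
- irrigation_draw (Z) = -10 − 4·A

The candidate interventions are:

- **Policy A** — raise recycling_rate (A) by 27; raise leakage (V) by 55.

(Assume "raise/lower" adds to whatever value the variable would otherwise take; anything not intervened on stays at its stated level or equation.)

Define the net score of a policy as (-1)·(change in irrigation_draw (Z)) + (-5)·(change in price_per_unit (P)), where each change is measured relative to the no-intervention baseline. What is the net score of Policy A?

Baseline:
  A = 47
  P = 25 + 5·47 = 260
  Z = -10 − 4·47 = -198
Policy A (A + 27, V + 55):
  A = 47 + 27 = 74
  P = 25 + 5·74 = 395
  Z = -10 − 4·74 = -306
ΔZ = -306 − (-198) = -108; ΔP = 395 − 260 = 135
Score = (-1)·(-108) + (-5)·135 = -567

-567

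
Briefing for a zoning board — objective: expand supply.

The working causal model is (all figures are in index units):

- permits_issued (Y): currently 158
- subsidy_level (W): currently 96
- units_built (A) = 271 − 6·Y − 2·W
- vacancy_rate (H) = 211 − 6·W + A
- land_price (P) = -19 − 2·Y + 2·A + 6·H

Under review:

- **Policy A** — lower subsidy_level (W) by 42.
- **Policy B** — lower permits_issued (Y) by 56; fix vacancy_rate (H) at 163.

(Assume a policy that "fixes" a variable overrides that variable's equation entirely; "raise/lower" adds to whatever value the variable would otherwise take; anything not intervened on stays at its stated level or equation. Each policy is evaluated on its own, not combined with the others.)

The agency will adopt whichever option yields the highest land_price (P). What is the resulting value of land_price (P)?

-311

Policy A (W − 42):
  Y = 158
  W = 96 − 42 = 54
  A = 271 − 6·158 − 2·54 = -785
  H = 211 − 6·54 + (-785) = -898
  P = -19 − 2·158 + 2·(-785) + 6·(-898) = -7293
Policy B (Y − 56, H := 163):
  Y = 158 − 56 = 102
  W = 96
  A = 271 − 6·102 − 2·96 = -533
  H = 163
  P = -19 − 2·102 + 2·(-533) + 6·163 = -311
Comparing — Policy A: P=-7293, Policy B: P=-311. Highest is -311 (Policy B).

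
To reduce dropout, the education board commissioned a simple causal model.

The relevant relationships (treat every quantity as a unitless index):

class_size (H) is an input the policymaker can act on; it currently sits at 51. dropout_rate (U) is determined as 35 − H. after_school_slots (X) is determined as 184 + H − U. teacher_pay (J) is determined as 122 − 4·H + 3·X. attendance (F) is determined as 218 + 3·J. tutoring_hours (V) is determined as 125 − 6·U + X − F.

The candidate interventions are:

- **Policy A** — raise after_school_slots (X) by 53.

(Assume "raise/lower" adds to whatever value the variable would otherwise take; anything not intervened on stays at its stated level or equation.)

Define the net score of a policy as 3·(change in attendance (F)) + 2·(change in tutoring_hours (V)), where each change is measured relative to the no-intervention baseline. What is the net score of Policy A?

583

Baseline:
  H = 51
  U = 35 − 51 = -16
  X = 184 + 51 − (-16) = 251
  J = 122 − 4·51 + 3·251 = 671
  F = 218 + 3·671 = 2231
  V = 125 − 6·(-16) + 251 − 2231 = -1759
Policy A (X + 53):
  H = 51
  U = 35 − 51 = -16
  X = 184 + 51 − (-16) (+53 from intervention) = 304
  J = 122 − 4·51 + 3·304 = 830
  F = 218 + 3·830 = 2708
  V = 125 − 6·(-16) + 304 − 2708 = -2183
ΔF = 2708 − 2231 = 477; ΔV = -2183 − (-1759) = -424
Score = 3·477 + 2·(-424) = 583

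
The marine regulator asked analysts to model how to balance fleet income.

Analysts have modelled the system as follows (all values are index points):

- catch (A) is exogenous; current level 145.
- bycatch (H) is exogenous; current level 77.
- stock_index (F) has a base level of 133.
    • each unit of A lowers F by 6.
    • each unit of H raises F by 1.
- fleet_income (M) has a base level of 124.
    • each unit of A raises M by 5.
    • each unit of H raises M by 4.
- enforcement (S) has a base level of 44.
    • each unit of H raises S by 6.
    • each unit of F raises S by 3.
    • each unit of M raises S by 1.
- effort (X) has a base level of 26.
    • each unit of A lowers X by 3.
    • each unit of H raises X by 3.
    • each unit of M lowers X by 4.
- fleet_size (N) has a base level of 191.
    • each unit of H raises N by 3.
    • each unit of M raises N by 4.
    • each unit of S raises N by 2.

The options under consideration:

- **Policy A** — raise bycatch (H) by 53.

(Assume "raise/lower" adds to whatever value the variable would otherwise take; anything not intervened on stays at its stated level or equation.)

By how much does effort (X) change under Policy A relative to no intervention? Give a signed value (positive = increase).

Baseline:
  A = 145
  H = 77
  M = 124 + 5·145 + 4·77 = 1157
  X = 26 − 3·145 + 3·77 − 4·1157 = -4806
Policy A (H + 53):
  A = 145
  H = 77 + 53 = 130
  M = 124 + 5·145 + 4·130 = 1369
  X = 26 − 3·145 + 3·130 − 4·1369 = -5495
Change in X: -5495 − (-4806) = -689

-689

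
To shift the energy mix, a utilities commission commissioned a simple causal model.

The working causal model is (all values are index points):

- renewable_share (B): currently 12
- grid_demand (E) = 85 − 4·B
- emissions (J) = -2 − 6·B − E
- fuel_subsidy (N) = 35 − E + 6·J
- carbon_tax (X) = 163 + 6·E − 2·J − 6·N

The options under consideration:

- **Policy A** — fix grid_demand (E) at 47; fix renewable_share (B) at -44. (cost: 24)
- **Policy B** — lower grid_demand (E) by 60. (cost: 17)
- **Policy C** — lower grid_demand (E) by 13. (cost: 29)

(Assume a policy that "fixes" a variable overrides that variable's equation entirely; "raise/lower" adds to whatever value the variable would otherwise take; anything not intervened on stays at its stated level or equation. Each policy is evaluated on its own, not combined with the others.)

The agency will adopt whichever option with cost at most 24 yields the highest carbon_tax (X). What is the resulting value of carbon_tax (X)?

Policy A (E := 47, B := -44):
  B = -44
  E = 47
  J = -2 − 6·(-44) − 47 = 215
  N = 35 − 47 + 6·215 = 1278
  X = 163 + 6·47 − 2·215 − 6·1278 = -7653
Policy B (E − 60):
  B = 12
  E = 85 − 4·12 (−60 from intervention) = -23
  J = -2 − 6·12 − (-23) = -51
  N = 35 − (-23) + 6·(-51) = -248
  X = 163 + 6·(-23) − 2·(-51) − 6·(-248) = 1615
Comparing — Policy A: X=-7653, Policy B: X=1615. Highest is 1615 (Policy B).

1615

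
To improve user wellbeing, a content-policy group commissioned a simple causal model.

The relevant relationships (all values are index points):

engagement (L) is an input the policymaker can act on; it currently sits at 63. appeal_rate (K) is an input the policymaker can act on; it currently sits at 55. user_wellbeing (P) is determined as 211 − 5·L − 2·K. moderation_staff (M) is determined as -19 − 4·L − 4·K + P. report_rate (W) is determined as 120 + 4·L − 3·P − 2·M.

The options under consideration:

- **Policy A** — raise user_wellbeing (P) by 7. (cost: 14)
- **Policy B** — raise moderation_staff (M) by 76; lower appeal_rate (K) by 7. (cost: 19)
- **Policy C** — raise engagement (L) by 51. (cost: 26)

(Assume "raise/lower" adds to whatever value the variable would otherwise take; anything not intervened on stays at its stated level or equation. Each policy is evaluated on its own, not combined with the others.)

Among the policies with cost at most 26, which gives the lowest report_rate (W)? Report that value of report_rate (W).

Policy A (P + 7):
  L = 63
  K = 55
  P = 211 − 5·63 − 2·55 (+7 from intervention) = -207
  M = -19 − 4·63 − 4·55 + (-207) = -698
  W = 120 + 4·63 − 3·(-207) − 2·(-698) = 2389
Policy B (M + 76, K − 7):
  L = 63
  K = 55 − 7 = 48
  P = 211 − 5·63 − 2·48 = -200
  M = -19 − 4·63 − 4·48 + (-200) (+76 from intervention) = -587
  W = 120 + 4·63 − 3·(-200) − 2·(-587) = 2146
Policy C (L + 51):
  L = 63 + 51 = 114
  K = 55
  P = 211 − 5·114 − 2·55 = -469
  M = -19 − 4·114 − 4·55 + (-469) = -1164
  W = 120 + 4·114 − 3·(-469) − 2·(-1164) = 4311
Comparing — Policy A: W=2389, Policy B: W=2146, Policy C: W=4311. Lowest is 2146 (Policy B).

2146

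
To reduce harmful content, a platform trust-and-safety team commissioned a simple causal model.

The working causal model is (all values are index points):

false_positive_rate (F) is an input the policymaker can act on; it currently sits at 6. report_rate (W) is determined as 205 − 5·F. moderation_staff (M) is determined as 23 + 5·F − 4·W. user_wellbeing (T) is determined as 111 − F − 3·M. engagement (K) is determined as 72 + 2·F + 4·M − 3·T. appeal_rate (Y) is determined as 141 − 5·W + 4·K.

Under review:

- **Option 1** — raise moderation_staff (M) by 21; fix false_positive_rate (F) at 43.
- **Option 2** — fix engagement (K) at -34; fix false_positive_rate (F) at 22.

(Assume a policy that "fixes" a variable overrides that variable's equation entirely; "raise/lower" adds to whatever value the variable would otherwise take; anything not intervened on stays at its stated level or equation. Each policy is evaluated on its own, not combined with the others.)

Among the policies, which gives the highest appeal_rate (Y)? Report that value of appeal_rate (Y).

Option 1 (M + 21, F := 43):
  F = 43
  W = 205 − 5·43 = -10
  M = 23 + 5·43 − 4·(-10) (+21 from intervention) = 299
  T = 111 − 43 − 3·299 = -829
  K = 72 + 2·43 + 4·299 − 3·(-829) = 3841
  Y = 141 − 5·(-10) + 4·3841 = 15555
Option 2 (K := -34, F := 22):
  F = 22
  W = 205 − 5·22 = 95
  M = 23 + 5·22 − 4·95 = -247
  T = 111 − 22 − 3·(-247) = 830
  K = -34
  Y = 141 − 5·95 + 4·(-34) = -470
Comparing — Option 1: Y=15555, Option 2: Y=-470. Highest is 15555 (Option 1).

15555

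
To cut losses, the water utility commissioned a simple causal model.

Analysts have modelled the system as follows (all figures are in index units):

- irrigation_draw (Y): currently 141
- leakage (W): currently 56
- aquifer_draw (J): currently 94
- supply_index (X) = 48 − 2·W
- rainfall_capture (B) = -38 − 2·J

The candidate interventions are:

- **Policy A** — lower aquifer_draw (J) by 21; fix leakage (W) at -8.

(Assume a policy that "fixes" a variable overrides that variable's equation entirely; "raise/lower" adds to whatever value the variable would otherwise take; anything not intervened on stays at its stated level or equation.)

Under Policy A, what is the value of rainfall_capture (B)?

-184

Policy A (J − 21, W := -8):
  J = 94 − 21 = 73
  B = -38 − 2·73 = -184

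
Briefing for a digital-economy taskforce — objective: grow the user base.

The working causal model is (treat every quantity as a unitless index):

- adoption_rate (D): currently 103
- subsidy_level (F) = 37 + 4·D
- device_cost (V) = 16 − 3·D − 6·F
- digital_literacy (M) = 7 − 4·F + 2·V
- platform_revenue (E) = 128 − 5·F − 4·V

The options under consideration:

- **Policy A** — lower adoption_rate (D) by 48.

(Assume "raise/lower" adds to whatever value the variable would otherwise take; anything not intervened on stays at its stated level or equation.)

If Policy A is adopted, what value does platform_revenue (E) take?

Policy A (D − 48):
  D = 103 − 48 = 55
  F = 37 + 4·55 = 257
  V = 16 − 3·55 − 6·257 = -1691
  E = 128 − 5·257 − 4·(-1691) = 5607

5607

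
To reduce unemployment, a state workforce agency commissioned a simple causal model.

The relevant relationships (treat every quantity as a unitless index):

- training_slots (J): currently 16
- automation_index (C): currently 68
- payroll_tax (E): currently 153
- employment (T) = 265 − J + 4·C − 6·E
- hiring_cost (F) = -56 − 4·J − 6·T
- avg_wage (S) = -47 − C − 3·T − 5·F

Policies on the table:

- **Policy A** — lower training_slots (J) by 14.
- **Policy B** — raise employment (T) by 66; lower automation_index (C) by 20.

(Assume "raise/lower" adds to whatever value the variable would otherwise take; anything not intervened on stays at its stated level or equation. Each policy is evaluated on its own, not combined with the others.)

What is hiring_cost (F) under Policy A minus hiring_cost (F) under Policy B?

Policy A (J − 14):
  J = 16 − 14 = 2
  C = 68
  E = 153
  T = 265 − 2 + 4·68 − 6·153 = -383
  F = -56 − 4·2 − 6·(-383) = 2234
Policy B (T + 66, C − 20):
  J = 16
  C = 68 − 20 = 48
  E = 153
  T = 265 − 16 + 4·48 − 6·153 (+66 from intervention) = -411
  F = -56 − 4·16 − 6·(-411) = 2346
F: 2234 − 2346 = -112

-112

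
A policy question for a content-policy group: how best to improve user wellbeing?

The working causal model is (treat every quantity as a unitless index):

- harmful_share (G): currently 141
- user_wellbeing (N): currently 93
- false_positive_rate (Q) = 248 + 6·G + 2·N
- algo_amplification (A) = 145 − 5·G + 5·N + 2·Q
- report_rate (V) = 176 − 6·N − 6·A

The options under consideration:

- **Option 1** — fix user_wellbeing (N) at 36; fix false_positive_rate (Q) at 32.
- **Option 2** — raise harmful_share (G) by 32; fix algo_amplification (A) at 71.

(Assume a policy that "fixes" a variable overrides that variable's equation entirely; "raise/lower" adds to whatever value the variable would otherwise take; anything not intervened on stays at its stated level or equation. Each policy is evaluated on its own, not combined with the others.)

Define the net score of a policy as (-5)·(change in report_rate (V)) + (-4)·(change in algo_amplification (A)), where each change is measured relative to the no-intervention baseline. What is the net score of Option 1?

Baseline:
  G = 141
  N = 93
  Q = 248 + 6·141 + 2·93 = 1280
  A = 145 − 5·141 + 5·93 + 2·1280 = 2465
  V = 176 − 6·93 − 6·2465 = -15172
Option 1 (N := 36, Q := 32):
  G = 141
  N = 36
  Q = 32
  A = 145 − 5·141 + 5·36 + 2·32 = -316
  V = 176 − 6·36 − 6·(-316) = 1856
ΔV = 1856 − (-15172) = 17028; ΔA = -316 − 2465 = -2781
Score = (-5)·17028 + (-4)·(-2781) = -74016

-74016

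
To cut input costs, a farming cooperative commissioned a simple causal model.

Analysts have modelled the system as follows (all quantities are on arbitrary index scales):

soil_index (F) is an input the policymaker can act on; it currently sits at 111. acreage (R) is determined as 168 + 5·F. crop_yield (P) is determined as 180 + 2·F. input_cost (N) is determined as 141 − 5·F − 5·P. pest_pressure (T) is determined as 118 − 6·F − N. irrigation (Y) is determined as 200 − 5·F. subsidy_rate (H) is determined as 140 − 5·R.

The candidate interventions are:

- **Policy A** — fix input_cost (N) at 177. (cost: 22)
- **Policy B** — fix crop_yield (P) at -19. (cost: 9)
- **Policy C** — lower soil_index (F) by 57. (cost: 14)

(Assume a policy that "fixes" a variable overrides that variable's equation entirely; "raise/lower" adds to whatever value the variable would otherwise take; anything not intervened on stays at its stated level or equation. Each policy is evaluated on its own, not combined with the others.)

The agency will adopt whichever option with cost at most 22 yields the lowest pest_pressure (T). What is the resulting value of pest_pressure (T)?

Policy A (N := 177):
  F = 111
  P = 180 + 2·111 = 402
  N = 177
  T = 118 − 6·111 − 177 = -725
Policy B (P := -19):
  F = 111
  P = -19
  N = 141 − 5·111 − 5·(-19) = -319
  T = 118 − 6·111 − (-319) = -229
Policy C (F − 57):
  F = 111 − 57 = 54
  P = 180 + 2·54 = 288
  N = 141 − 5·54 − 5·288 = -1569
  T = 118 − 6·54 − (-1569) = 1363
Comparing — Policy A: T=-725, Policy B: T=-229, Policy C: T=1363. Lowest is -725 (Policy A).

-725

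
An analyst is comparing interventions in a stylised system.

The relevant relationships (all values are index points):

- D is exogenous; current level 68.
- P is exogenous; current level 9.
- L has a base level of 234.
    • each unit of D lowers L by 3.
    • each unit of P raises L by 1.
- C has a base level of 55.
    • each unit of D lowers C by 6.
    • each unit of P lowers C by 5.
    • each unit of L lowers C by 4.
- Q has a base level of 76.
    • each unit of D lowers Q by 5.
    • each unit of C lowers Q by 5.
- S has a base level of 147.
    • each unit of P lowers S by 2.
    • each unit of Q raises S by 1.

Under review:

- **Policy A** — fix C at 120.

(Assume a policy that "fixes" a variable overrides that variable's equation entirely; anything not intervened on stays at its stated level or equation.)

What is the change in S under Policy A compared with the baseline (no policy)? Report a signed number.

-3370

Baseline:
  D = 68
  P = 9
  L = 234 − 3·68 + 9 = 39
  C = 55 − 6·68 − 5·9 − 4·39 = -554
  Q = 76 − 5·68 − 5·(-554) = 2506
  S = 147 − 2·9 + 2506 = 2635
Policy A (C := 120):
  D = 68
  P = 9
  L = 234 − 3·68 + 9 = 39
  C = 120
  Q = 76 − 5·68 − 5·120 = -864
  S = 147 − 2·9 + (-864) = -735
Change in S: -735 − 2635 = -3370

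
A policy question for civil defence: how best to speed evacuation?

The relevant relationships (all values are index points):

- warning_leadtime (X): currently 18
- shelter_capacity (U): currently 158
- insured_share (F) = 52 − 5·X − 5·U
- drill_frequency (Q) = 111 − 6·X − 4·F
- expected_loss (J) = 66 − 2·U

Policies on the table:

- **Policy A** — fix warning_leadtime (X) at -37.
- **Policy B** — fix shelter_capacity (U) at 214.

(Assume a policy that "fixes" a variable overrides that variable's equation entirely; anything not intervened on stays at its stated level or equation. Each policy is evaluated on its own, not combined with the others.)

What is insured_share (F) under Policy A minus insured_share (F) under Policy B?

Policy A (X := -37):
  X = -37
  U = 158
  F = 52 − 5·(-37) − 5·158 = -553
Policy B (U := 214):
  X = 18
  U = 214
  F = 52 − 5·18 − 5·214 = -1108
F: -553 − (-1108) = 555

555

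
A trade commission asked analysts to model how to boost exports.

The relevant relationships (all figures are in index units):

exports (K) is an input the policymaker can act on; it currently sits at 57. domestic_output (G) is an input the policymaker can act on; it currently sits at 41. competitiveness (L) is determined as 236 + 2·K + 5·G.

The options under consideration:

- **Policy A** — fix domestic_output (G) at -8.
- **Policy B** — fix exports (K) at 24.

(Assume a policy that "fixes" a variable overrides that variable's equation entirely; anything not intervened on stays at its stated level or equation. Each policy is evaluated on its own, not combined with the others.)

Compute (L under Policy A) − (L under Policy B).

-179

Policy A (G := -8):
  K = 57
  G = -8
  L = 236 + 2·57 + 5·(-8) = 310
Policy B (K := 24):
  K = 24
  G = 41
  L = 236 + 2·24 + 5·41 = 489
L: 310 − 489 = -179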